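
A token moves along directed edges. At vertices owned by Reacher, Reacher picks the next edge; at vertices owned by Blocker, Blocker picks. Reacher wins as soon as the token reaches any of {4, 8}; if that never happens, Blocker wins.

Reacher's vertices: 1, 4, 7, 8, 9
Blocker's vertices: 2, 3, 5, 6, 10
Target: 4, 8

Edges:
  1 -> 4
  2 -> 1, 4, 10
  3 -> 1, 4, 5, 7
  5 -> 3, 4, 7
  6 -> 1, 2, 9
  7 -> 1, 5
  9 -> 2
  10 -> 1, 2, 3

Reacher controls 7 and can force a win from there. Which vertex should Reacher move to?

A0 = {4, 8}
A1: add {1} — 1 (Reacher) has 1→4.
A2: add {7} — 7 (Reacher) has 7→1.
A3 = A2; e.g. 2 (Blocker) can still go to 10. Fixed point.
From 7, successor 1 is in the attractor (rank 1); the other successor 5 is not.

1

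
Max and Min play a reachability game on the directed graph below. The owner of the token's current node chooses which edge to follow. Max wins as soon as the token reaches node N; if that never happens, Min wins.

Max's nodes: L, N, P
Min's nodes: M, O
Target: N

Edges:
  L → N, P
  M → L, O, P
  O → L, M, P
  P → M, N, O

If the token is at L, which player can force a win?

A0 = {N}
A1: add {L, P} — L (Max) has L→N; P (Max) has P→N.
A2 = A1; e.g. M (Min) can still go to O. Fixed point.
L ∈ A1, so Max can force the target.

Max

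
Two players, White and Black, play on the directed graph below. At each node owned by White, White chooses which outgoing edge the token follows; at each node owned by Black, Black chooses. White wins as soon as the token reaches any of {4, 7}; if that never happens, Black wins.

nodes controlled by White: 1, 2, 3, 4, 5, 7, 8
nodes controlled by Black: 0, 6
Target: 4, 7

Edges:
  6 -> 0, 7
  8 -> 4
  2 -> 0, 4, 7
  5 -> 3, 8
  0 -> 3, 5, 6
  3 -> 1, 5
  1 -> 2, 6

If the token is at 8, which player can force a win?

A0 = {4, 7}
A1: add {2, 8} — 2 (White) has 2→4; 8 (White) has 8→4.
8 ∈ A1, so White can force the target.

White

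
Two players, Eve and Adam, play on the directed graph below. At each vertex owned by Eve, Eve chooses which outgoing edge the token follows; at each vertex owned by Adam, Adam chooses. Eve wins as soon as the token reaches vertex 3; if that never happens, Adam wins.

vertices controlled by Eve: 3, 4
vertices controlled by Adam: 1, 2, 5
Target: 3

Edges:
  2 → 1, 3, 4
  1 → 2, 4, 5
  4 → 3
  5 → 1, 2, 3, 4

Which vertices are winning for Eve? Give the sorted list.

A0 = {3}
A1: add {4} — 4 (Eve) has 4→3.
A2 = A1; e.g. 1 (Adam) can still go to 2. Fixed point.
Eve's winning region = {3, 4}.

3, 4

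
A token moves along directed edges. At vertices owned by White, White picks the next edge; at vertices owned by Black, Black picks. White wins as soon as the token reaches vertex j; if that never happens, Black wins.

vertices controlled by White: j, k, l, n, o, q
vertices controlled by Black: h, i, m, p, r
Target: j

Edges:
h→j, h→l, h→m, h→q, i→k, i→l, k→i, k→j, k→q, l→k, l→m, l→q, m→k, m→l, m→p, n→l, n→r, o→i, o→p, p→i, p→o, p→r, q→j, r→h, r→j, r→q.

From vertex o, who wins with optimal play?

A0 = {j}
A1: add {k, q} — k (White) has k→j; q (White) has q→j.
A2: add {l} — l (White) has l→k.
A3: add {i, n} — i (Black): all of {k, l} already in; n (White) has n→l.
A4: add {o} — o (White) has o→i.
A5 = A4; e.g. h (Black) can still go to m. Fixed point.
o ∈ A4, so White can force the target.

White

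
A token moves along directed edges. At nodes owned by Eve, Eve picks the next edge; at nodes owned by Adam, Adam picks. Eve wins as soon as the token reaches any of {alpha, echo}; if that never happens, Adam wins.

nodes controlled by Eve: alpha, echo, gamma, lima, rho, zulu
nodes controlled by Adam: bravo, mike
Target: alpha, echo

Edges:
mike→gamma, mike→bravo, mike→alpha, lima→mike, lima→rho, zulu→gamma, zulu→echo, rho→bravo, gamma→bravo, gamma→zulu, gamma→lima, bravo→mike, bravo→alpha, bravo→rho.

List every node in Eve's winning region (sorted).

A0 = {alpha, echo}
A1: add {zulu} — zulu (Eve) has zulu→echo.
A2: add {gamma} — gamma (Eve) has gamma→zulu.
A3 = A2; e.g. bravo (Adam) can still go to mike. Fixed point.
Eve's winning region = {alpha, echo, gamma, zulu}.

alpha, echo, gamma, zulu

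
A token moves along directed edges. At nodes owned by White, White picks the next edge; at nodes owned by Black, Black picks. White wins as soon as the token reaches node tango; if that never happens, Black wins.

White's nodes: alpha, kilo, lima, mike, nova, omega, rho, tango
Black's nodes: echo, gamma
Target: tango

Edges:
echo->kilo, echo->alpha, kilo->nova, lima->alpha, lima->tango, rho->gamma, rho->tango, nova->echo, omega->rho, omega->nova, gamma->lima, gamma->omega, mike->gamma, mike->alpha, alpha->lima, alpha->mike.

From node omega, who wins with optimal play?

A0 = {tango}
A1: add {lima, rho} — lima (White) has lima→tango; rho (White) has rho→tango.
A2: add {alpha, omega} — omega (White) has omega→rho; alpha (White) has alpha→lima.
omega ∈ A2, so White can force the target.

White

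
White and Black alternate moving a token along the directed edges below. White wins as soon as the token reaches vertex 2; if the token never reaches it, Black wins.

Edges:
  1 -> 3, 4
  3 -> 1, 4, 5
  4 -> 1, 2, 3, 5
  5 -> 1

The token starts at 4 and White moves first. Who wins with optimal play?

White

Track states (vertex, player-to-move).
A0 = {(2,White), (2,Black)}
A1: add {(4,White)}.
(4,White) ∈ A1 ⇒ White forces the target.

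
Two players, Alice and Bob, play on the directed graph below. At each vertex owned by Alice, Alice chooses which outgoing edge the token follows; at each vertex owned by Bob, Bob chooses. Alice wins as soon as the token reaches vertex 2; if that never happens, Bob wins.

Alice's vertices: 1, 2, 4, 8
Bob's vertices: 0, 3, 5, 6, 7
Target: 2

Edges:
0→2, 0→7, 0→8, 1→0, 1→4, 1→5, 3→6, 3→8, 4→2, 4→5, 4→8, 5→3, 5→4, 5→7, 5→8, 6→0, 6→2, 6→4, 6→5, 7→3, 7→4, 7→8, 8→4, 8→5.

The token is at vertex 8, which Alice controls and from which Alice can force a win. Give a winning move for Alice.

4

A0 = {2}
A1: add {4} — 4 (Alice) has 4→2.
A2: add {1, 8} — 1 (Alice) has 1→4; 8 (Alice) has 8→4.
A3 = A2; e.g. 0 (Bob) can still go to 7. Fixed point.
From 8, successor 4 is in the attractor (rank 1); the other successor 5 is not.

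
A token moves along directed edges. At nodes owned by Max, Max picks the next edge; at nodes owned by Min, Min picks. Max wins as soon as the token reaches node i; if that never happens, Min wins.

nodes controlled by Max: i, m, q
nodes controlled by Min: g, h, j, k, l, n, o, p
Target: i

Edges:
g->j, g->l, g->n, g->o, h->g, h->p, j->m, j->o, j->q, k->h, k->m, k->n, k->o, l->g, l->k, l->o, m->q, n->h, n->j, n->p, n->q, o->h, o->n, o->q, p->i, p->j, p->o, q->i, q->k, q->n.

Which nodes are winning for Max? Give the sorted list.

A0 = {i}
A1: add {q} — q (Max) has q→i.
A2: add {m} — m (Max) has m→q.
A3 = A2; e.g. g (Min) can still go to j. Fixed point.
Max's winning region = {i, m, q}.

i, m, q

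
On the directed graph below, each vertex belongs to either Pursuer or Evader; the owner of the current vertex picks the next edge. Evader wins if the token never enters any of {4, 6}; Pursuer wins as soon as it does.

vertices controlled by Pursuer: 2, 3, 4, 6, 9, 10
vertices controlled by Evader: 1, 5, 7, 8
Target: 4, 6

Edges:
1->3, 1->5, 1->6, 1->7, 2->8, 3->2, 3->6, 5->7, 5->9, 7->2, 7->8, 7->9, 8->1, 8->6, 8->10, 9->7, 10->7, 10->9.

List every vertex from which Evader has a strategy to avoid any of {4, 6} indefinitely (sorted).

A0 = {4, 6}
A1: add {3} — 3 (Pursuer) has 3→6.
A2 = A1; e.g. 1 (Evader) can still go to 5. Fixed point.
Pursuer's attractor = {3, 4, 6}; Evader avoids the target exactly from the complement.

1, 2, 5, 7, 8, 9, 10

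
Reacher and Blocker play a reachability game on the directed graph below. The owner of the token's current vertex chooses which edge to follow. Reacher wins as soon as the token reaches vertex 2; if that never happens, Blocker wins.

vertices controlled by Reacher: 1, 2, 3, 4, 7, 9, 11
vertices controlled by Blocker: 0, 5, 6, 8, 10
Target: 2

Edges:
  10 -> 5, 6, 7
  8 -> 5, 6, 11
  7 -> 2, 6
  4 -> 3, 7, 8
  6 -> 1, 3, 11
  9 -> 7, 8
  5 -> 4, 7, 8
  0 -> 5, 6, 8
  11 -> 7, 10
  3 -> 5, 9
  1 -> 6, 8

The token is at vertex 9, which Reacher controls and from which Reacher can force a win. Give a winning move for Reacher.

7

A0 = {2}
A1: add {7} — 7 (Reacher) has 7→2.
A2: add {4, 9, 11} — 4 (Reacher) has 4→7; 9 (Reacher) has 9→7; 11 (Reacher) has 11→7.
A3: add {3} — 3 (Reacher) has 3→9.
A4 = A3; e.g. 0 (Blocker) can still go to 5. Fixed point.
From 9, successor 7 is in the attractor (rank 1); the other successor 8 is not.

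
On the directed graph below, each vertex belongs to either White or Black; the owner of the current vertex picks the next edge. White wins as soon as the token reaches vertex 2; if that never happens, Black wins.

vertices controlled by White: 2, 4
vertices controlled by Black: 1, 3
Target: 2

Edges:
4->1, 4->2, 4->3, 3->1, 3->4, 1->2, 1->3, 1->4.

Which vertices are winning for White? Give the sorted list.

A0 = {2}
A1: add {4} — 4 (White) has 4→2.
A2 = A1; e.g. 1 (Black) can still go to 3. Fixed point.
White's winning region = {2, 4}.

2, 4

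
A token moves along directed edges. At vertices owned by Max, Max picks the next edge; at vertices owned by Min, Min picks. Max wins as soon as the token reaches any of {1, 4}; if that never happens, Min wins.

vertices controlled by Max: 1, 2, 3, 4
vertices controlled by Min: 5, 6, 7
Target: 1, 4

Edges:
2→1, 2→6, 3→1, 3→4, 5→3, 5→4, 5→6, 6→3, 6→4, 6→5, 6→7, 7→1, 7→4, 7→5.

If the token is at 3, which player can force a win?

Max

A0 = {1, 4}
A1: add {2, 3} — 2 (Max) has 2→1; 3 (Max) has 3→1.
A2 = A1; e.g. 5 (Min) can still go to 6. Fixed point.
3 ∈ A1, so Max can force the target.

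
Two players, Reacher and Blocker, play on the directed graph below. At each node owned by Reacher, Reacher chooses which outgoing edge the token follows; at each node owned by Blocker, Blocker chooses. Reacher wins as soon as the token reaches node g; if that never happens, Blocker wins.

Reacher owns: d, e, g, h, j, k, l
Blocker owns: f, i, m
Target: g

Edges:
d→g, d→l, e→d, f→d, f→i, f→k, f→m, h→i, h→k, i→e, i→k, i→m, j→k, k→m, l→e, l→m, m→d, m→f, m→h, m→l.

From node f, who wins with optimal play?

A0 = {g}
A1: add {d} — d (Reacher) has d→g.
A2: add {e} — e (Reacher) has e→d.
A3: add {l} — l (Reacher) has l→e.
A4 = A3; e.g. f (Blocker) can still go to i. Fixed point.
f never enters the attractor, so Blocker can avoid the target forever.

Blocker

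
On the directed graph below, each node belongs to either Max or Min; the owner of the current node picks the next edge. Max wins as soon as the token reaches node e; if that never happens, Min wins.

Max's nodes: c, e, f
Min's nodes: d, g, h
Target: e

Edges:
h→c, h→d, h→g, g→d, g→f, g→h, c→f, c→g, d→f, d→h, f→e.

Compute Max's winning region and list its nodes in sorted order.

A0 = {e}
A1: add {f} — f (Max) has f→e.
A2: add {c} — c (Max) has c→f.
A3 = A2; e.g. d (Min) can still go to h. Fixed point.
Max's winning region = {c, e, f}.

c, e, f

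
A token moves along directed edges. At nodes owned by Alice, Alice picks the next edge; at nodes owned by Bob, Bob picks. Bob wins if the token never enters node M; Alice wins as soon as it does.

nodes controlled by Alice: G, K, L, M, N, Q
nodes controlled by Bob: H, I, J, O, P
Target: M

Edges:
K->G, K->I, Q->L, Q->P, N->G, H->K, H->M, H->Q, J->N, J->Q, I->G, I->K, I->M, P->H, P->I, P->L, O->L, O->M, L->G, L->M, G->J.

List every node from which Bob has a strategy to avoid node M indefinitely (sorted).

A0 = {M}
A1: add {L} — L (Alice) has L→M.
A2: add {O, Q} — O (Bob): all of {L, M} already in; Q (Alice) has Q→L.
A3 = A2; e.g. G (Alice) has no edge into A2. Fixed point.
Alice's attractor = {L, M, O, Q}; Bob avoids the target exactly from the complement.

G, H, I, J, K, N, P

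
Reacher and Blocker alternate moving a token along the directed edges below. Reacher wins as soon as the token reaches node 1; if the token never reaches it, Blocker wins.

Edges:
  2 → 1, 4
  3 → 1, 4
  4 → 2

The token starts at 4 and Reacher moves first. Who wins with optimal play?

Blocker

Track states (vertex, player-to-move).
A0 = {(1,Reacher), (1,Blocker)}
A1: add {(2,Reacher), (3,Reacher)}.
A2: add {(4,Blocker)}.
A3 = A2; e.g. (2,Blocker) stays out. (4,Reacher) never enters ⇒ Blocker avoids the target.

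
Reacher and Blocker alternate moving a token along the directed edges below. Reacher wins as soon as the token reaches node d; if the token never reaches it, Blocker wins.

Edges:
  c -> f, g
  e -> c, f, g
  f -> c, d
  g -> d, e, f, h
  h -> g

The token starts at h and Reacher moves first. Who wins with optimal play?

Track states (vertex, player-to-move).
A0 = {(d,Reacher), (d,Blocker)}
A1: add {(f,Reacher), (g,Reacher)}.
A2: add {(c,Blocker), (h,Blocker)}.
A3: add {(e,Reacher)}.
A4 = A3; e.g. (c,Reacher) stays out. (h,Reacher) never enters ⇒ Blocker avoids the target.

Blocker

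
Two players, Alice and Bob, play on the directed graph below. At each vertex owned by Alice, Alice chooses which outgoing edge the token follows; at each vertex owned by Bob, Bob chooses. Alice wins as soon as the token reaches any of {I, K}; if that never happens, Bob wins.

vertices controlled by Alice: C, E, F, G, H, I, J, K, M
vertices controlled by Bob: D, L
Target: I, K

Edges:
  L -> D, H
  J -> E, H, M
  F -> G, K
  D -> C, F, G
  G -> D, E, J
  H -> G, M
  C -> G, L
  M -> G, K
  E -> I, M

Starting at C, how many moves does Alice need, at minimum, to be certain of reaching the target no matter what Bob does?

3

A0 = {I, K}
A1: add {E, F, M} — E (Alice) has E→I; F (Alice) has F→K; M (Alice) has M→K.
A2: add {G, H, J} — G (Alice) has G→E; H (Alice) has H→M; J (Alice) has J→E.
A3: add {C} — C (Alice) has C→G.
C enters the attractor at level 3, so Alice can force the target in 3 moves from there.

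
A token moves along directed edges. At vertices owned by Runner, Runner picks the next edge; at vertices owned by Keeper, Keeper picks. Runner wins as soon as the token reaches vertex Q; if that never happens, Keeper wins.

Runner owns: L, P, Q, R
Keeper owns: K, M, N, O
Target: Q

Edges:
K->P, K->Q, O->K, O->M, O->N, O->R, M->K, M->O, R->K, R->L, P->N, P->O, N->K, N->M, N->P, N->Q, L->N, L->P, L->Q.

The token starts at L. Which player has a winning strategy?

Runner

A0 = {Q}
A1: add {L} — L (Runner) has L→Q.
L ∈ A1, so Runner can force the target.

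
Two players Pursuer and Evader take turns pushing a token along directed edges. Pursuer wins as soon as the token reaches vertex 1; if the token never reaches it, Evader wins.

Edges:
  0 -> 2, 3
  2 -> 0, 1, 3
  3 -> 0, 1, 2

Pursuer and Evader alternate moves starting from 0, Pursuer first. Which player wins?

Track states (vertex, player-to-move).
A0 = {(1,Pursuer), (1,Evader)}
A1: add {(2,Pursuer), (3,Pursuer)}.
A2: add {(0,Evader)}.
A3 = A2; e.g. (0,Pursuer) stays out. (0,Pursuer) never enters ⇒ Evader avoids the target.

Evader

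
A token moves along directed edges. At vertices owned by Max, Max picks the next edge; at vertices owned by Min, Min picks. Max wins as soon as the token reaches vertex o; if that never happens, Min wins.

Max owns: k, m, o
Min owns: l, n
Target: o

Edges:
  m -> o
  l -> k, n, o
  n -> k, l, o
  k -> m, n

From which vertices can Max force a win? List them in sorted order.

k, m, o

A0 = {o}
A1: add {m} — m (Max) has m→o.
A2: add {k} — k (Max) has k→m.
A3 = A2; e.g. l (Min) can still go to n. Fixed point.
Max's winning region = {k, m, o}.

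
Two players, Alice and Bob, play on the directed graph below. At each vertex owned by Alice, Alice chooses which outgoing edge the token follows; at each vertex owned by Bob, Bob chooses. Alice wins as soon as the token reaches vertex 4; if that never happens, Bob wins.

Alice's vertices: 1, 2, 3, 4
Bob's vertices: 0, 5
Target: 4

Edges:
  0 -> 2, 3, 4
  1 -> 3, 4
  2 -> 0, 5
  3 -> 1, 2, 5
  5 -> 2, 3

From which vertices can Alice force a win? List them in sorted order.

1, 3, 4

A0 = {4}
A1: add {1} — 1 (Alice) has 1→4.
A2: add {3} — 3 (Alice) has 3→1.
A3 = A2; e.g. 0 (Bob) can still go to 2. Fixed point.
Alice's winning region = {1, 3, 4}.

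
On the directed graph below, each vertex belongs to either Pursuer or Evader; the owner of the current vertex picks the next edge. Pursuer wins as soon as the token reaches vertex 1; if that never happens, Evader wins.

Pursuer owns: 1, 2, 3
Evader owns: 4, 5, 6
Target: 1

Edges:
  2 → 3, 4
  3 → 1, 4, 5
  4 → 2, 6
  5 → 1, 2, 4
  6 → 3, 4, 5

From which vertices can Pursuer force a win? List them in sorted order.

1, 2, 3

A0 = {1}
A1: add {3} — 3 (Pursuer) has 3→1.
A2: add {2} — 2 (Pursuer) has 2→3.
A3 = A2; e.g. 4 (Evader) can still go to 6. Fixed point.
Pursuer's winning region = {1, 2, 3}.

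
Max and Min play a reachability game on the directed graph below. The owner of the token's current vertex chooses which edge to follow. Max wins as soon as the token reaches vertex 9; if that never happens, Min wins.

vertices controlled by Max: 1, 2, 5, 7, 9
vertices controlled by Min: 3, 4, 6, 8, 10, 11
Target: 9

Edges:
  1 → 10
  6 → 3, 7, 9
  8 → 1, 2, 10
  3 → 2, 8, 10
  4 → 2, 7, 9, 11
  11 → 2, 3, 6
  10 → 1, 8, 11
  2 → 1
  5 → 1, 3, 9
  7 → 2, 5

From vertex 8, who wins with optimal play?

A0 = {9}
A1: add {5} — 5 (Max) has 5→9.
A2: add {7} — 7 (Max) has 7→5.
A3 = A2; e.g. 1 (Max) has no edge into A2. Fixed point.
8 never enters the attractor, so Min can avoid the target forever.

Min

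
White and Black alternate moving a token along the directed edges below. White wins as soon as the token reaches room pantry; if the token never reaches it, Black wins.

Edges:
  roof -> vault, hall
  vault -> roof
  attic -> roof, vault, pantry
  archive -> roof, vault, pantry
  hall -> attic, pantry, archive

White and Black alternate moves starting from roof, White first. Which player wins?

Track states (vertex, player-to-move).
A0 = {(pantry,White), (pantry,Black)}
A1: add {(attic,White), (archive,White), (hall,White)}.
A2: add {(hall,Black)}.
A3: add {(roof,White)}.
(roof,White) ∈ A3 ⇒ White forces the target.

White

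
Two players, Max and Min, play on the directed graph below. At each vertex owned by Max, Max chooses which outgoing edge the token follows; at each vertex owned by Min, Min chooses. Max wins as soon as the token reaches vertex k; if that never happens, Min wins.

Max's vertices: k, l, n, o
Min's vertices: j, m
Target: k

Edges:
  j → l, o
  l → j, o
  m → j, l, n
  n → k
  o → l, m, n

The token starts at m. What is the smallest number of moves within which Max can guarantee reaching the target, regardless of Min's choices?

A0 = {k}
A1: add {n} — n (Max) has n→k.
A2: add {o} — o (Max) has o→n.
A3: add {l} — l (Max) has l→o.
A4: add {j} — j (Min): all of {l, o} already in.
A5: add {m} — m (Min): all of {j, l, n} already in.
A5 = all vertices. Fixed point.
m enters the attractor at level 5, so Max can force the target in 5 moves from there.

5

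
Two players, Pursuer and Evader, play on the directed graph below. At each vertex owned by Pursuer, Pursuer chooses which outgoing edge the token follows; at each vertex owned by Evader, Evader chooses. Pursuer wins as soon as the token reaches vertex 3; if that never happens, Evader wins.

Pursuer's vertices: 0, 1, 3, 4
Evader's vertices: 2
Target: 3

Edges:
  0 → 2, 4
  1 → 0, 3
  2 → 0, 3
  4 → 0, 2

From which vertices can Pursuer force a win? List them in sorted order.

A0 = {3}
A1: add {1} — 1 (Pursuer) has 1→3.
A2 = A1; e.g. 0 (Pursuer) has no edge into A1. Fixed point.
Pursuer's winning region = {1, 3}.

1, 3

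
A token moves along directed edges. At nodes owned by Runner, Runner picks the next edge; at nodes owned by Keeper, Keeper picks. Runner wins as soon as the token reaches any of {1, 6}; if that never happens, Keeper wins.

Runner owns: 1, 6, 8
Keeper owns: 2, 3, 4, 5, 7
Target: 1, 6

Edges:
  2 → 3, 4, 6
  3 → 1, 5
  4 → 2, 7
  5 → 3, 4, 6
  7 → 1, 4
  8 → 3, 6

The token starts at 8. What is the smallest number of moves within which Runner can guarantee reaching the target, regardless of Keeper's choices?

1

A0 = {1, 6}
A1: add {8} — 8 (Runner) has 8→6.
A2 = A1; e.g. 2 (Keeper) can still go to 3. Fixed point.
8 enters the attractor at level 1, so Runner can force the target in 1 move from there.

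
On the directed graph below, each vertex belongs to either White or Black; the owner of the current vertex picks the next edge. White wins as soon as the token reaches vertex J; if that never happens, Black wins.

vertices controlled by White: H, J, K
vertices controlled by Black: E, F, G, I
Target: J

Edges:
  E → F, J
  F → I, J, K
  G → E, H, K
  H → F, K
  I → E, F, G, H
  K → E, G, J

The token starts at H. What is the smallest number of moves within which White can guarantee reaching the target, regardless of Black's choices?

A0 = {J}
A1: add {K} — K (White) has K→J.
A2: add {H} — H (White) has H→K.
A3 = A2; e.g. E (Black) can still go to F. Fixed point.
H enters the attractor at level 2, so White can force the target in 2 moves from there.

2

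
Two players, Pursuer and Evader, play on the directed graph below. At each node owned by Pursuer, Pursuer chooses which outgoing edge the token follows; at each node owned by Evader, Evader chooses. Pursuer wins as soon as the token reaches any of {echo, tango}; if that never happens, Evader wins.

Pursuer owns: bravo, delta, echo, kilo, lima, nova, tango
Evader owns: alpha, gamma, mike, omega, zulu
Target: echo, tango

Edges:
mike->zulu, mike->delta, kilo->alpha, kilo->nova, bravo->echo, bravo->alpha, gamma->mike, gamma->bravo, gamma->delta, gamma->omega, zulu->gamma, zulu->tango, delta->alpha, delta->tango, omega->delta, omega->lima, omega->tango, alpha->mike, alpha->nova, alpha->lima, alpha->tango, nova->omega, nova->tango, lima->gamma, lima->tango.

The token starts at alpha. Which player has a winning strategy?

A0 = {echo, tango}
A1: add {bravo, delta, lima, nova} — bravo (Pursuer) has bravo→echo; delta (Pursuer) has delta→tango; nova (Pursuer) has nova→tango; lima (Pursuer) has lima→tango.
A2: add {kilo, omega} — kilo (Pursuer) has kilo→nova; omega (Evader): all of {delta, lima, tango} already in.
A3 = A2; e.g. mike (Evader) can still go to zulu. Fixed point.
alpha never enters the attractor, so Evader can avoid the target forever.

Evader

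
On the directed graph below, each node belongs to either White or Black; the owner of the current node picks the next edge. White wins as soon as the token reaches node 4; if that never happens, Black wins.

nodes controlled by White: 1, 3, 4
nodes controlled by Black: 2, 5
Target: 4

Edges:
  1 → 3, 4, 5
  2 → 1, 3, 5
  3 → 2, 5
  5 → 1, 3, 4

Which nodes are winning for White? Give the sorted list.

1, 4

A0 = {4}
A1: add {1} — 1 (White) has 1→4.
A2 = A1; e.g. 2 (Black) can still go to 3. Fixed point.
White's winning region = {1, 4}.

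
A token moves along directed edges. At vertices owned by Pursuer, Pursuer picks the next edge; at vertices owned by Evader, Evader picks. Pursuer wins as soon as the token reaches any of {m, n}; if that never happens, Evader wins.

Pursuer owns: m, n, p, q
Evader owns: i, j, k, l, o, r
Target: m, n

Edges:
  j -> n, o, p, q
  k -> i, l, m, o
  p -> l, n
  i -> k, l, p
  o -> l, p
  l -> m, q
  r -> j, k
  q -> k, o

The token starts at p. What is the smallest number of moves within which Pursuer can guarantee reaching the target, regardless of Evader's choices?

A0 = {m, n}
A1: add {p} — p (Pursuer) has p→n.
A2 = A1; e.g. i (Evader) can still go to k. Fixed point.
p enters the attractor at level 1, so Pursuer can force the target in 1 move from there.

1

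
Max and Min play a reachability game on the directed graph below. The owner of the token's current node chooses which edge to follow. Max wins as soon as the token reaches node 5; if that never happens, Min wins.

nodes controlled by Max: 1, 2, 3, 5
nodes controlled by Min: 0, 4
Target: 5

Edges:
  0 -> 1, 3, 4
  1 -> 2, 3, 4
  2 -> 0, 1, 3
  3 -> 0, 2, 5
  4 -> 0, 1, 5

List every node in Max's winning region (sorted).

1, 2, 3, 5

A0 = {5}
A1: add {3} — 3 (Max) has 3→5.
A2: add {1, 2} — 1 (Max) has 1→3; 2 (Max) has 2→3.
A3 = A2; e.g. 0 (Min) can still go to 4. Fixed point.
Max's winning region = {1, 2, 3, 5}.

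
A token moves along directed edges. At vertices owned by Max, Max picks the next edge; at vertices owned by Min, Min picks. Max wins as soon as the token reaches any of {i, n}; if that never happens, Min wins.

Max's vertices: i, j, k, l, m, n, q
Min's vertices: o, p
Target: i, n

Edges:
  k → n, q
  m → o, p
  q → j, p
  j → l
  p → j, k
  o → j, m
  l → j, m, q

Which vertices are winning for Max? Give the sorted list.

A0 = {i, n}
A1: add {k} — k (Max) has k→n.
A2 = A1; e.g. j (Max) has no edge into A1. Fixed point.
Max's winning region = {i, k, n}.

i, k, n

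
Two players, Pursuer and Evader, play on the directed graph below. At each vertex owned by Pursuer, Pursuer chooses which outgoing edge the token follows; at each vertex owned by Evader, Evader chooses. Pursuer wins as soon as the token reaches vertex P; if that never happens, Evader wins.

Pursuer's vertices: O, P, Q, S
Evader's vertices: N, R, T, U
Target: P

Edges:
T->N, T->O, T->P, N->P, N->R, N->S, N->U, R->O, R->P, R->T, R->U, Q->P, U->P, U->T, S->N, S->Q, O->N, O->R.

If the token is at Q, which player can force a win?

A0 = {P}
A1: add {Q} — Q (Pursuer) has Q→P.
Q ∈ A1, so Pursuer can force the target.

Pursuer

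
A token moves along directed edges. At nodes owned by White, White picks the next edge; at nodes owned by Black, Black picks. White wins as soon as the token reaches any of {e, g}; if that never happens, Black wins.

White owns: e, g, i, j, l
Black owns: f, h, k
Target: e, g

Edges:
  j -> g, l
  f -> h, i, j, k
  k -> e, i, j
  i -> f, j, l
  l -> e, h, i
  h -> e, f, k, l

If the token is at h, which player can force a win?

A0 = {e, g}
A1: add {j, l} — j (White) has j→g; l (White) has l→e.
A2: add {i} — i (White) has i→j.
A3: add {k} — k (Black): all of {e, i, j} already in.
A4 = A3; e.g. f (Black) can still go to h. Fixed point.
h never enters the attractor, so Black can avoid the target forever.

Black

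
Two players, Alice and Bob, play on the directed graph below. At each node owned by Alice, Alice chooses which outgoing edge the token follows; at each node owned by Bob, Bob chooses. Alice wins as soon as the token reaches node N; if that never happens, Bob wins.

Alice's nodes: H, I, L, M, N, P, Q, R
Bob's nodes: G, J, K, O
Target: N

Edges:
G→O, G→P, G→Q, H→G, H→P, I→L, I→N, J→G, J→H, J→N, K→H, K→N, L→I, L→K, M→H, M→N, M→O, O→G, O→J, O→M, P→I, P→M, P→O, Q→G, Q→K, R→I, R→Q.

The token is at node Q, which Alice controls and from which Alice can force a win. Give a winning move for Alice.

A0 = {N}
A1: add {I, M} — I (Alice) has I→N; M (Alice) has M→N.
A2: add {L, P, R} — L (Alice) has L→I; P (Alice) has P→I; R (Alice) has R→I.
A3: add {H} — H (Alice) has H→P.
A4: add {K} — K (Bob): all of {H, N} already in.
A5: add {Q} — Q (Alice) has Q→K.
A6 = A5; e.g. G (Bob) can still go to O. Fixed point.
From Q, successor K is in the attractor (rank 4); the other successor G is not.

K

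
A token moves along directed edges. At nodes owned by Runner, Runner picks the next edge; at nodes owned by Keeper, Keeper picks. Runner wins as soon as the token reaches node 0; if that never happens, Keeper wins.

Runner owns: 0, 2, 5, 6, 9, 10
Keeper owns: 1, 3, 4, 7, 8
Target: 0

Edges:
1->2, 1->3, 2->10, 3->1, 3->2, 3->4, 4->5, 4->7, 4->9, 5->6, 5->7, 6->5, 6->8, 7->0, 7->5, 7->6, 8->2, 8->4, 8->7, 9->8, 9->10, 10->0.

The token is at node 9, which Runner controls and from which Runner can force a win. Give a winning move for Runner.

10

A0 = {0}
A1: add {10} — 10 (Runner) has 10→0.
A2: add {2, 9} — 2 (Runner) has 2→10; 9 (Runner) has 9→10.
A3 = A2; e.g. 1 (Keeper) can still go to 3. Fixed point.
From 9, successor 10 is in the attractor (rank 1); the other successor 8 is not.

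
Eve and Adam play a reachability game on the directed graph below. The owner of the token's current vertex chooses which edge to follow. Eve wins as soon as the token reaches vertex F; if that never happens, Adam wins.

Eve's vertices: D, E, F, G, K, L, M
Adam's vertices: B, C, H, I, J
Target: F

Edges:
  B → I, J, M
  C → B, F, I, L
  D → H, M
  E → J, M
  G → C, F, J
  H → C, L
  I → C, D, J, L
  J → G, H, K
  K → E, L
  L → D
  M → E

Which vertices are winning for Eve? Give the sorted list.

F, G

A0 = {F}
A1: add {G} — G (Eve) has G→F.
A2 = A1; e.g. B (Adam) can still go to I. Fixed point.
Eve's winning region = {F, G}.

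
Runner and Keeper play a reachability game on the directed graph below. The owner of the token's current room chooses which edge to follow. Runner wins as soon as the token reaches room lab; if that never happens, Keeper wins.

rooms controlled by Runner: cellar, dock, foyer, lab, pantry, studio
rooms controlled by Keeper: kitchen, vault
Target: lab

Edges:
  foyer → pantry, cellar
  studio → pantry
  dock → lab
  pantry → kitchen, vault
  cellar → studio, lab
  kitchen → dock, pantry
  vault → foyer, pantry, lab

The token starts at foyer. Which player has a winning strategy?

A0 = {lab}
A1: add {cellar, dock} — dock (Runner) has dock→lab; cellar (Runner) has cellar→lab.
A2: add {foyer} — foyer (Runner) has foyer→cellar.
A3 = A2; e.g. studio (Runner) has no edge into A2. Fixed point.
foyer ∈ A2, so Runner can force the target.

Runner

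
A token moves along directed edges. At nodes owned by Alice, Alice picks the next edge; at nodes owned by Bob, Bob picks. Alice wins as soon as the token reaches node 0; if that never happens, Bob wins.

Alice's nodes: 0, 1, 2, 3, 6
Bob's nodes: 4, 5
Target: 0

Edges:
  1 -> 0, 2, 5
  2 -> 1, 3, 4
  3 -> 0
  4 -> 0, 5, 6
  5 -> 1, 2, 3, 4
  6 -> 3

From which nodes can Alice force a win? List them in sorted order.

A0 = {0}
A1: add {1, 3} — 1 (Alice) has 1→0; 3 (Alice) has 3→0.
A2: add {2, 6} — 2 (Alice) has 2→1; 6 (Alice) has 6→3.
A3 = A2; e.g. 4 (Bob) can still go to 5. Fixed point.
Alice's winning region = {0, 1, 2, 3, 6}.

0, 1, 2, 3, 6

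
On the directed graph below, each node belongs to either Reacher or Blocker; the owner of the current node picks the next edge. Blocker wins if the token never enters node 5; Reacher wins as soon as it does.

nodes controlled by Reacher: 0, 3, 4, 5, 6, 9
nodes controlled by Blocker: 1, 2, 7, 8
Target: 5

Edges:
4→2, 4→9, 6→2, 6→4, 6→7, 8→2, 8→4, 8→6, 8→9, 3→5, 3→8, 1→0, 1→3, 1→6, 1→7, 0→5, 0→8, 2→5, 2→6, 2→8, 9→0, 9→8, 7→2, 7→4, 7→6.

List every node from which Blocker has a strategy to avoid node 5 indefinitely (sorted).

1, 2, 7, 8

A0 = {5}
A1: add {0, 3} — 0 (Reacher) has 0→5; 3 (Reacher) has 3→5.
A2: add {9} — 9 (Reacher) has 9→0.
A3: add {4} — 4 (Reacher) has 4→9.
A4: add {6} — 6 (Reacher) has 6→4.
A5 = A4; e.g. 1 (Blocker) can still go to 7. Fixed point.
Reacher's attractor = {0, 3, 4, 5, 6, 9}; Blocker avoids the target exactly from the complement.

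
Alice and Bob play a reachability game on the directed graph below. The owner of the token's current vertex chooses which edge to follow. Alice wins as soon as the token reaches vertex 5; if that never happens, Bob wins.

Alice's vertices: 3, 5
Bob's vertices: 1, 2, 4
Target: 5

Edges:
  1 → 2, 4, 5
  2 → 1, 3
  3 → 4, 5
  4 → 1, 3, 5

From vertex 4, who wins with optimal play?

A0 = {5}
A1: add {3} — 3 (Alice) has 3→5.
A2 = A1; e.g. 1 (Bob) can still go to 2. Fixed point.
4 never enters the attractor, so Bob can avoid the target forever.

Bob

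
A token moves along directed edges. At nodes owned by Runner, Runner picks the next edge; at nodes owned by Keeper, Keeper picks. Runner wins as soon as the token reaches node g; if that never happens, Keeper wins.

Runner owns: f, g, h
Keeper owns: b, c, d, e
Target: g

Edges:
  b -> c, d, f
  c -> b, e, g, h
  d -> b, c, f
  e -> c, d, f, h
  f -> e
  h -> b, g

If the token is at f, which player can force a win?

A0 = {g}
A1: add {h} — h (Runner) has h→g.
A2 = A1; e.g. b (Keeper) can still go to c. Fixed point.
f never enters the attractor, so Keeper can avoid the target forever.

Keeper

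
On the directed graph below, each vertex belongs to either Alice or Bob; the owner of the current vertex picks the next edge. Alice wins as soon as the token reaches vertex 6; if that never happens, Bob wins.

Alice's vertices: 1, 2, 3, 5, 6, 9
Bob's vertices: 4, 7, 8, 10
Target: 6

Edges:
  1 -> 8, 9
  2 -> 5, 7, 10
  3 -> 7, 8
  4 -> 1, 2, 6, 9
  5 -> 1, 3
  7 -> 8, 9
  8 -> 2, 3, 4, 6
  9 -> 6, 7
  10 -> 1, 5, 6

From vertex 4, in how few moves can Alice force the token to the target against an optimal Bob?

5

A0 = {6}
A1: add {9} — 9 (Alice) has 9→6.
A2: add {1} — 1 (Alice) has 1→9.
A3: add {5} — 5 (Alice) has 5→1.
A4: add {2, 10} — 2 (Alice) has 2→5; 10 (Bob): all of {1, 5, 6} already in.
A5: add {4} — 4 (Bob): all of {1, 2, 6, 9} already in.
A6 = A5; e.g. 3 (Alice) has no edge into A5. Fixed point.
4 enters the attractor at level 5, so Alice can force the target in 5 moves from there.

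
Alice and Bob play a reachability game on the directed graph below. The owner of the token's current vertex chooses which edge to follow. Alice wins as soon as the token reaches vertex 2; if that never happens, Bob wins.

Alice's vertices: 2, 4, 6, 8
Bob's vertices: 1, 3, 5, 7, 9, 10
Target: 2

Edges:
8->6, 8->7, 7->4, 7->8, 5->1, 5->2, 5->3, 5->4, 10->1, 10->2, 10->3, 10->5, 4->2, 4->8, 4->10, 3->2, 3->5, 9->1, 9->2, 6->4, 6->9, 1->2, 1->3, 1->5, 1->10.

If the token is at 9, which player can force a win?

Bob

A0 = {2}
A1: add {4} — 4 (Alice) has 4→2.
A2: add {6} — 6 (Alice) has 6→4.
A3: add {8} — 8 (Alice) has 8→6.
A4: add {7} — 7 (Bob): all of {4, 8} already in.
A5 = A4; e.g. 1 (Bob) can still go to 3. Fixed point.
9 never enters the attractor, so Bob can avoid the target forever.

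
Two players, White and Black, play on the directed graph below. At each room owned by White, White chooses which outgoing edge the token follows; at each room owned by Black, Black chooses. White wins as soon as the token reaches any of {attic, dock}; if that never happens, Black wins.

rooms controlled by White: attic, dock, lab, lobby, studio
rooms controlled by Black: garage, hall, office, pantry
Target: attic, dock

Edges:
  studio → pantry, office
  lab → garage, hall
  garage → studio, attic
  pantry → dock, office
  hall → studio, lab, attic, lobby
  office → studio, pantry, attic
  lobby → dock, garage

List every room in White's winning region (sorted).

A0 = {attic, dock}
A1: add {lobby} — lobby (White) has lobby→dock.
A2 = A1; e.g. studio (White) has no edge into A1. Fixed point.
White's winning region = {attic, dock, lobby}.

attic, dock, lobby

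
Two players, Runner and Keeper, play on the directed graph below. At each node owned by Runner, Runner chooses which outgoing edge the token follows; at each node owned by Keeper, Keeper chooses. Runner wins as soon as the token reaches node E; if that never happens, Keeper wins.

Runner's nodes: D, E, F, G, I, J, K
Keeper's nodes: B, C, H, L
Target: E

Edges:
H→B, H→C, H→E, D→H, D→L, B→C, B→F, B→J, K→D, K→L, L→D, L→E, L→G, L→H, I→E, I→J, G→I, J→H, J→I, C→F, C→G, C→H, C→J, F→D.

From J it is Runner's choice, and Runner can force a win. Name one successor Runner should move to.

I

A0 = {E}
A1: add {I} — I (Runner) has I→E.
A2: add {G, J} — G (Runner) has G→I; J (Runner) has J→I.
A3 = A2; e.g. B (Keeper) can still go to C. Fixed point.
From J, successor I is in the attractor (rank 1); the other successor H is not.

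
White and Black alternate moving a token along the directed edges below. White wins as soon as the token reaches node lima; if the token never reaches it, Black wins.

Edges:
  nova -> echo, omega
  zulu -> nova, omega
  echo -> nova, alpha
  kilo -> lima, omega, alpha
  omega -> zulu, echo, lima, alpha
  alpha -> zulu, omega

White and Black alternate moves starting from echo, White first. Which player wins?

Track states (vertex, player-to-move).
A0 = {(lima,White), (lima,Black)}
A1: add {(kilo,White), (omega,White)}.
A2 = A1; e.g. (nova,White) stays out. (echo,White) never enters ⇒ Black avoids the target.

Black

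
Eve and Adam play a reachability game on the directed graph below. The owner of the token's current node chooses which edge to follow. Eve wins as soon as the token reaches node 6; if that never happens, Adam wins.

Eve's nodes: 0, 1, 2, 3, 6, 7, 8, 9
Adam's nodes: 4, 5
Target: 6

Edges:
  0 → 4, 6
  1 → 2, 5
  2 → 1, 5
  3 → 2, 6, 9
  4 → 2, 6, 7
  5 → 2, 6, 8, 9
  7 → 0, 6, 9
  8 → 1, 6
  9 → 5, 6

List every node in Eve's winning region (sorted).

0, 3, 6, 7, 8, 9

A0 = {6}
A1: add {0, 3, 7, 8, 9} — 0 (Eve) has 0→6; 3 (Eve) has 3→6; 7 (Eve) has 7→6; 8 (Eve) has 8→6; 9 (Eve) has 9→6.
A2 = A1; e.g. 1 (Eve) has no edge into A1. Fixed point.
Eve's winning region = {0, 3, 6, 7, 8, 9}.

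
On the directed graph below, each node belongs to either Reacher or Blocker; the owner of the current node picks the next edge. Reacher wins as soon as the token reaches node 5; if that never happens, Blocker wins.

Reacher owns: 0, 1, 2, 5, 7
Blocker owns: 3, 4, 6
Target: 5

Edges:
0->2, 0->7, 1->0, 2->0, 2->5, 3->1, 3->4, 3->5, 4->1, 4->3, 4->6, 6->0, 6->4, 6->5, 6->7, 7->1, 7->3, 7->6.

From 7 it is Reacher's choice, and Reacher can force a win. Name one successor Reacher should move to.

A0 = {5}
A1: add {2} — 2 (Reacher) has 2→5.
A2: add {0} — 0 (Reacher) has 0→2.
A3: add {1} — 1 (Reacher) has 1→0.
A4: add {7} — 7 (Reacher) has 7→1.
A5 = A4; e.g. 3 (Blocker) can still go to 4. Fixed point.
From 7, successor 1 is in the attractor (rank 3); the other successors 3, 6 are not.

1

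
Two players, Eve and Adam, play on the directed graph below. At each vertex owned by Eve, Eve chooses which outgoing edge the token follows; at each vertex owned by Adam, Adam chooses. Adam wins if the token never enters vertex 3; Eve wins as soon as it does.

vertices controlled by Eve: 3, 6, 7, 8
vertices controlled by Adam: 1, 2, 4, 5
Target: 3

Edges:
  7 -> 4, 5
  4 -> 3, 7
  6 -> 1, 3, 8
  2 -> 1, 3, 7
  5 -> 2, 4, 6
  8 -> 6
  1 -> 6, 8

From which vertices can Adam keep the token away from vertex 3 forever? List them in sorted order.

A0 = {3}
A1: add {6} — 6 (Eve) has 6→3.
A2: add {8} — 8 (Eve) has 8→6.
A3: add {1} — 1 (Adam): all of {6, 8} already in.
A4 = A3; e.g. 2 (Adam) can still go to 7. Fixed point.
Eve's attractor = {1, 3, 6, 8}; Adam avoids the target exactly from the complement.

2, 4, 5, 7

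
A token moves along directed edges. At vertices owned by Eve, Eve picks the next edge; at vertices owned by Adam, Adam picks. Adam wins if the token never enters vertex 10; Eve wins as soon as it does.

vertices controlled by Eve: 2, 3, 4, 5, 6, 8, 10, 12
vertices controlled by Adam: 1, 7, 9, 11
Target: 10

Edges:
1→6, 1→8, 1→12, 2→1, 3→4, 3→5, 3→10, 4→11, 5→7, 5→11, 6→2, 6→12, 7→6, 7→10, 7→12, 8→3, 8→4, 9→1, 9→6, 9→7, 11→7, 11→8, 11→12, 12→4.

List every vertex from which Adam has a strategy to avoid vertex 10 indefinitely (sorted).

1, 2, 4, 5, 6, 7, 9, 11, 12

A0 = {10}
A1: add {3} — 3 (Eve) has 3→10.
A2: add {8} — 8 (Eve) has 8→3.
A3 = A2; e.g. 1 (Adam) can still go to 6. Fixed point.
Eve's attractor = {3, 8, 10}; Adam avoids the target exactly from the complement.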